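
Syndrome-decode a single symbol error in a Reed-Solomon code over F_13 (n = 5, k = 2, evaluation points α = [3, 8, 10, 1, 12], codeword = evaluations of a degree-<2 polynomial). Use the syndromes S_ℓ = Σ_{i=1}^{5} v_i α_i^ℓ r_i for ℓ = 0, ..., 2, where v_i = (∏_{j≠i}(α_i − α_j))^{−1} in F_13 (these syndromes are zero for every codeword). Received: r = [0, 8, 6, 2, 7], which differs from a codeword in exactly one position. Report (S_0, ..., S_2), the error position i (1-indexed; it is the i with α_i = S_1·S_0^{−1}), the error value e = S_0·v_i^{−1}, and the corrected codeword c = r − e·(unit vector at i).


S = (10, 3, 10), error at position 5, error magnitude e = 3, c = [0, 8, 6, 2, 4].

Step 1: column multipliers v_i = (∏_{j≠i}(α_i − α_j))^{−1} mod 13.
  i = 1 (α = 3): (3−8)(3−10)(3−1)(3−12) = (−5)·(−7)·2·(−9) = −630 ≡ 7, so v_1 = 7^{−1} = 2 (mod 13).
  i = 2 (α = 8): (8−3)(8−10)(8−1)(8−12) = 5·(−2)·7·(−4) = 280 ≡ 7, so v_2 = 7^{−1} = 2 (mod 13).
  i = 3 (α = 10): (10−3)(10−8)(10−1)(10−12) = 7·2·9·(−2) = −252 ≡ 8, so v_3 = 8^{−1} = 5 (mod 13).
  i = 4 (α = 1): (1−3)(1−8)(1−10)(1−12) = (−2)·(−7)·(−9)·(−11) = 1386 ≡ 8, so v_4 = 8^{−1} = 5 (mod 13).
  i = 5 (α = 12): (12−3)(12−8)(12−10)(12−1) = 9·4·2·11 = 792 ≡ 12, so v_5 = 12^{−1} = 12 (mod 13).
  v = [2, 2, 5, 5, 12].
Step 2: syndromes of r = [0, 8, 6, 2, 7] (all sums mod 13).
  S_0 = Σ v_i r_i = 2·0 + 2·8 + 5·6 + 5·2 + 12·7 = 140 ≡ 10.
  S_1 = Σ v_i α_i r_i = 2·3·0 + 2·8·8 + 5·10·6 + 5·1·2 + 12·12·7 = 1446 ≡ 3.
  α_i^2 mod 13 = [9, 12, 9, 1, 1].
  S_2 = Σ v_i α_i^2 r_i = 2·9·0 + 2·12·8 + 5·9·6 + 5·1·2 + 12·1·7 = 556 ≡ 10.
  S = (10, 3, 10) ≠ 0, so r is not a codeword (an error is present).
Step 3: locate the error. For a single error e at position i, S_ℓ = v_i·e·α_i^ℓ, so α_err = S_1/S_0.
  S_0^{−1} = 10^{−1} = 4 (mod 13), so α_err = 3·4 = 12 ≡ 12 = α_5. Error position i = 5.
  Consistency check: S_2/S_1 = 10·9 = 90 ≡ 12 = α_err ✓ (single-error assumption holds).
Step 4: error magnitude e = S_0/v_5 = S_0·∏_{j≠5}(α_5 − α_j) = 10·12 = 120 ≡ 3 (mod 13).
Step 5: correct position 5: c_5 = r_5 − e = 7 − 3 ≡ 4 (mod 13). Hence c = [0, 8, 6, 2, 4].
  Check: interpolating c through the α_i gives m(x) = 3 + 12·x (degree < 2) with m(α_i) = c_i for every i, so c is indeed a codeword.


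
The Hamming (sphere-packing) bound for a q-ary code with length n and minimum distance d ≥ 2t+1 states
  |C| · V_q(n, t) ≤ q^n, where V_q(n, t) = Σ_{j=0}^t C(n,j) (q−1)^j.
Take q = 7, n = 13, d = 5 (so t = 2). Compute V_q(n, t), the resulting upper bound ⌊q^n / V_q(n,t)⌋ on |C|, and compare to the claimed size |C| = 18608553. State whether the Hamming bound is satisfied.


V_q(n, t) = 2887, q^n = 96889010407, Hamming bound = 33560446, |C| = 18608553 ≤ bound (satisfied).

Step 1: Compute V_q(n, t) = Σ_{j=0}^2 C(n, j) (q−1)^j.
  j = 0: C(13,0)·(6)^0 = 1·1 = 1.
  j = 1: C(13,1)·(6)^1 = 13·6 = 78.
  j = 2: C(13,2)·(6)^2 = 78·36 = 2808.
  V_q(n, t) = 1 + 78 + 2808 = 2887.
Step 2: q^n = 7^13 = 96889010407.
Step 3: Hamming bound ⌊q^n / V_q(n,t)⌋ = ⌊96889010407/2887⌋ = 33560446.
Step 4: Compare |C| = 18608553 to 33560446: satisfied.
The claimed |C| lies below the Hamming bound.


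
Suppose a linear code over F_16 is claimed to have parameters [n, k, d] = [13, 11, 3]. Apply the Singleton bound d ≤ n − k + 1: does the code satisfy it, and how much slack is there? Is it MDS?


Singleton RHS = n − k + 1 = 3, slack = 0, bound satisfied, MDS.

Singleton bound: d ≤ n − k + 1.
Here n = 13, k = 11, so n − k + 1 = 3.
Given d = 3, check d ≤ 3: YES.
Slack = (n − k + 1) − d = 0.
The code is MDS (slack = 0).
Description: the claimed parameters are [13, 11, 3]_16; such a code would be MDS (meets Singleton bound).


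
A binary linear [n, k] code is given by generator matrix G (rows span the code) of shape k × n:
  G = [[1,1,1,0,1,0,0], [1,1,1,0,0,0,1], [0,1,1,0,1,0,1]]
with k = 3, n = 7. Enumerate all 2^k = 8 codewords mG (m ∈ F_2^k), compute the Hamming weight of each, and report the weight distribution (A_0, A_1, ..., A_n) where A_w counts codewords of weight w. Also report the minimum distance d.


Weight distribution: A_0 = 1, A_2 = 4, A_4 = 3. Minimum distance d = 2.

Enumerate all 2^3 = 8 messages m ∈ F_2^3.
For each, compute codeword c = mG in F_2^7, then tally its weight.
  m = 000 → c = 0000000, weight = 0.
  m = 100 → c = 1110100, weight = 4.
  m = 010 → c = 1110001, weight = 4.
  m = 110 → c = 0000101, weight = 2.
  m = 001 → c = 0110101, weight = 4.
  m = 101 → c = 1000001, weight = 2.
  m = 011 → c = 1000100, weight = 2.
  m = 111 → c = 0110000, weight = 2.
Tally weights:
  weight 0: 1 codewords.
  weight 2: 4 codewords.
  weight 4: 3 codewords.
Minimum distance d = smallest w > 0 with A_w > 0 = 2.
Sanity: Σ A_w = 8 = 2^3 = 8 ✓.


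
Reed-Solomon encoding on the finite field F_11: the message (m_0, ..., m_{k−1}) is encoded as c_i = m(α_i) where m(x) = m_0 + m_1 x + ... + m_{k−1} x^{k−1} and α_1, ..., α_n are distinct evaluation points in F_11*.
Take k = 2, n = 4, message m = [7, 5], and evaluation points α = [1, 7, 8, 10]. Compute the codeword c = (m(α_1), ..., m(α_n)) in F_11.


c = [1, 9, 3, 2]

Message polynomial: m(x) = 7 + 5·x (mod 11).
For each evaluation point α_i, compute m(α_i) mod 11:
  α_1 = 1: Horner steps 5 → 1, so m(1) = 1.
  α_2 = 7: Horner steps 5 → 9, so m(7) = 9.
  α_3 = 8: Horner steps 5 → 3, so m(8) = 3.
  α_4 = 10: Horner steps 5 → 2, so m(10) = 2.
Codeword c = [1, 9, 3, 2] ∈ F_11^4.


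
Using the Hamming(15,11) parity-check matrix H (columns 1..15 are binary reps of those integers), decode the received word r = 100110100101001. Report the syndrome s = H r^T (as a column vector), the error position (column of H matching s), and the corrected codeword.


s = (1, 1, 1, 0)^T, error position = 14, corrected codeword c = 100110100101011

Compute s = H r^T mod 2 one row at a time:
  s_1 = 0 + 0 + 1 + 0 + 1 + 0 + 0 + 1 = 3 ≡ 1 (mod 2).
  s_2 = 1 + 1 + 0 + 1 + 1 + 0 + 0 + 1 = 5 ≡ 1 (mod 2).
  s_3 = 0 + 0 + 0 + 1 + 1 + 0 + 0 + 1 = 3 ≡ 1 (mod 2).
  s_4 = 1 + 0 + 1 + 1 + 0 + 0 + 0 + 1 = 4 ≡ 0 (mod 2).
s = (1, 1, 1, 0)^T — this equals column 14 of H (binary 1110), so error is at position 14.
Correct: flip bit 14 of r = 100110100101001 to get c = 100110100101011.


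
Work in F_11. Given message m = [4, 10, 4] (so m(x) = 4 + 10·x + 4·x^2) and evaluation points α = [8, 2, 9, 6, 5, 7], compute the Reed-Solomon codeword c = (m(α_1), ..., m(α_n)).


c = [10, 7, 0, 10, 0, 6]

Message polynomial: m(x) = 4 + 10·x + 4·x^2 (mod 11).
For each evaluation point α_i, compute m(α_i) mod 11:
  α_1 = 8: Horner steps 4 → 9 → 10, so m(8) = 10.
  α_2 = 2: Horner steps 4 → 7 → 7, so m(2) = 7.
  α_3 = 9: Horner steps 4 → 2 → 0, so m(9) = 0.
  α_4 = 6: Horner steps 4 → 1 → 10, so m(6) = 10.
  α_5 = 5: Horner steps 4 → 8 → 0, so m(5) = 0.
  α_6 = 7: Horner steps 4 → 5 → 6, so m(7) = 6.
Codeword c = [10, 7, 0, 10, 0, 6] ∈ F_11^6.


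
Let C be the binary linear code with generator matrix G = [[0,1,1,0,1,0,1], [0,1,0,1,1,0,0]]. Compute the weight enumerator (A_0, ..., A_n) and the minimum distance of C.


Weight distribution: A_0 = 1, A_3 = 2, A_4 = 1. Minimum distance d = 3.

Enumerate all 2^2 = 4 messages m ∈ F_2^2.
For each, compute codeword c = mG in F_2^7, then tally its weight.
  m = 00 → c = 0000000, weight = 0.
  m = 10 → c = 0110101, weight = 4.
  m = 01 → c = 0101100, weight = 3.
  m = 11 → c = 0011001, weight = 3.
Tally weights:
  weight 0: 1 codewords.
  weight 3: 2 codewords.
  weight 4: 1 codewords.
Minimum distance d = smallest w > 0 with A_w > 0 = 3.
Sanity: Σ A_w = 4 = 2^2 = 4 ✓.


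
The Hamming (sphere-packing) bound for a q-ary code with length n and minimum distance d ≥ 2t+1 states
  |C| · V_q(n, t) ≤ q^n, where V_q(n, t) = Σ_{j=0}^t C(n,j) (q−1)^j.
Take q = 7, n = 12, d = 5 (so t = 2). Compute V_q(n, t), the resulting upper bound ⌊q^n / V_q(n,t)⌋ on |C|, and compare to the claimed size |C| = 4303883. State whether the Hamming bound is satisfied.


V_q(n, t) = 2449, q^n = 13841287201, Hamming bound = 5651811, |C| = 4303883 ≤ bound (satisfied).

Step 1: Compute V_q(n, t) = Σ_{j=0}^2 C(n, j) (q−1)^j.
  j = 0: C(12,0)·(6)^0 = 1·1 = 1.
  j = 1: C(12,1)·(6)^1 = 12·6 = 72.
  j = 2: C(12,2)·(6)^2 = 66·36 = 2376.
  V_q(n, t) = 1 + 72 + 2376 = 2449.
Step 2: q^n = 7^12 = 13841287201.
Step 3: Hamming bound ⌊q^n / V_q(n,t)⌋ = ⌊13841287201/2449⌋ = 5651811.
Step 4: Compare |C| = 4303883 to 5651811: satisfied.
The claimed |C| lies below the Hamming bound.


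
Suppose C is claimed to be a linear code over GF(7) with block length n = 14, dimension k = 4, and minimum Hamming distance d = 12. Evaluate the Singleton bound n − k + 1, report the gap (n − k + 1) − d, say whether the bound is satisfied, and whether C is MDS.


Singleton RHS = n − k + 1 = 11, slack = -1, bound violated (no such code; not MDS).

Singleton bound: d ≤ n − k + 1.
Here n = 14, k = 4, so n − k + 1 = 11.
Given d = 12, check d ≤ 11: NO.
Slack = (n − k + 1) − d = -1.
The slack is negative: d = 12 exceeds n − k + 1 = 11 by 1, so the Singleton bound is violated and no linear [14, 4, 12]_7 code can exist. In particular it is not MDS (MDS requires d = n − k + 1 exactly).
Description: the claimed parameters are [14, 4, 12]_7; such a code would be impossible (violates the Singleton bound).


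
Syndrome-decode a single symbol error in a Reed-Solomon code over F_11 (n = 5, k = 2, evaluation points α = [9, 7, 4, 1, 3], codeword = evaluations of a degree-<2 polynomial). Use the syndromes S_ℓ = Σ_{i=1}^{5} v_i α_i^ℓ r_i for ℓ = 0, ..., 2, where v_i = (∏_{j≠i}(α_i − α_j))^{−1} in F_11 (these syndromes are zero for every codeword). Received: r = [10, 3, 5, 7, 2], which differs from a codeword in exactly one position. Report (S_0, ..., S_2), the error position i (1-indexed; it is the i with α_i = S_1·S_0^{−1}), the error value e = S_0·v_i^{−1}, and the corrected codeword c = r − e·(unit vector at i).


S = (8, 6, 10), error at position 1, error magnitude e = 1, c = [9, 3, 5, 7, 2].

Step 1: column multipliers v_i = (∏_{j≠i}(α_i − α_j))^{−1} mod 11.
  i = 1 (α = 9): (9−7)(9−4)(9−1)(9−3) = 2·5·8·6 = 480 ≡ 7, so v_1 = 7^{−1} = 8 (mod 11).
  i = 2 (α = 7): (7−9)(7−4)(7−1)(7−3) = (−2)·3·6·4 = −144 ≡ 10, so v_2 = 10^{−1} = 10 (mod 11).
  i = 3 (α = 4): (4−9)(4−7)(4−1)(4−3) = (−5)·(−3)·3·1 = 45 ≡ 1, so v_3 = 1^{−1} = 1 (mod 11).
  i = 4 (α = 1): (1−9)(1−7)(1−4)(1−3) = (−8)·(−6)·(−3)·(−2) = 288 ≡ 2, so v_4 = 2^{−1} = 6 (mod 11).
  i = 5 (α = 3): (3−9)(3−7)(3−4)(3−1) = (−6)·(−4)·(−1)·2 = −48 ≡ 7, so v_5 = 7^{−1} = 8 (mod 11).
  v = [8, 10, 1, 6, 8].
Step 2: syndromes of r = [10, 3, 5, 7, 2] (all sums mod 11).
  S_0 = Σ v_i r_i = 8·10 + 10·3 + 1·5 + 6·7 + 8·2 = 173 ≡ 8.
  S_1 = Σ v_i α_i r_i = 8·9·10 + 10·7·3 + 1·4·5 + 6·1·7 + 8·3·2 = 1040 ≡ 6.
  α_i^2 mod 11 = [4, 5, 5, 1, 9].
  S_2 = Σ v_i α_i^2 r_i = 8·4·10 + 10·5·3 + 1·5·5 + 6·1·7 + 8·9·2 = 681 ≡ 10.
  S = (8, 6, 10) ≠ 0, so r is not a codeword (an error is present).
Step 3: locate the error. For a single error e at position i, S_ℓ = v_i·e·α_i^ℓ, so α_err = S_1/S_0.
  S_0^{−1} = 8^{−1} = 7 (mod 11), so α_err = 6·7 = 42 ≡ 9 = α_1. Error position i = 1.
  Consistency check: S_2/S_1 = 10·2 = 20 ≡ 9 = α_err ✓ (single-error assumption holds).
Step 4: error magnitude e = S_0/v_1 = S_0·∏_{j≠1}(α_1 − α_j) = 8·7 = 56 ≡ 1 (mod 11).
Step 5: correct position 1: c_1 = r_1 − e = 10 − 1 ≡ 9 (mod 11). Hence c = [9, 3, 5, 7, 2].
  Check: interpolating c through the α_i gives m(x) = 4 + 3·x (degree < 2) with m(α_i) = c_i for every i, so c is indeed a codeword.


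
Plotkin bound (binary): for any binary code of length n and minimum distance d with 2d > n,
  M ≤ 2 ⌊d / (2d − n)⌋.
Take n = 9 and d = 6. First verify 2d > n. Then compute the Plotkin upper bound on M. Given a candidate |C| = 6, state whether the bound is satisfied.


Plotkin bound M ≤ 4; given |C| = 6 > bound (violated).

Check applicability: 2d = 12, n = 9.
2d − n = 3 > 0, so Plotkin applies.
Compute d/(2d−n) = 6/3 ≈ 2.0000.
⌊d/(2d−n)⌋ = 2.
Plotkin bound: M ≤ 2·2 = 4.
Given |C| = 6, check: VIOLATED.
This |C| is above the Plotkin bound, so no binary code with n = 9, d = 6 and 6 codewords exists.


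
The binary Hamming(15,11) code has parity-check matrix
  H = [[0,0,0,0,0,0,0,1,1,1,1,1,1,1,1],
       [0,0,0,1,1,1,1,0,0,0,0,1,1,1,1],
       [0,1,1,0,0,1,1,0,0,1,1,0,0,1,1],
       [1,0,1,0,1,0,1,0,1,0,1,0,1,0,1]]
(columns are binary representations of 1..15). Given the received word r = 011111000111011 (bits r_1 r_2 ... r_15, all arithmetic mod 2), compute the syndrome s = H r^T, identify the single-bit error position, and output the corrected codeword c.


s = (1, 0, 1, 0)^T, error position = 10, corrected codeword c = 011111000011011

Compute s = H r^T mod 2 one row at a time:
  s_1 = 0 + 0 + 1 + 1 + 1 + 0 + 1 + 1 = 5 ≡ 1 (mod 2).
  s_2 = 1 + 1 + 1 + 0 + 1 + 0 + 1 + 1 = 6 ≡ 0 (mod 2).
  s_3 = 1 + 1 + 1 + 0 + 1 + 1 + 1 + 1 = 7 ≡ 1 (mod 2).
  s_4 = 0 + 1 + 1 + 0 + 0 + 1 + 0 + 1 = 4 ≡ 0 (mod 2).
s = (1, 0, 1, 0)^T — this equals column 10 of H (binary 1010), so error is at position 10.
Correct: flip bit 10 of r = 011111000111011 to get c = 011111000011011.


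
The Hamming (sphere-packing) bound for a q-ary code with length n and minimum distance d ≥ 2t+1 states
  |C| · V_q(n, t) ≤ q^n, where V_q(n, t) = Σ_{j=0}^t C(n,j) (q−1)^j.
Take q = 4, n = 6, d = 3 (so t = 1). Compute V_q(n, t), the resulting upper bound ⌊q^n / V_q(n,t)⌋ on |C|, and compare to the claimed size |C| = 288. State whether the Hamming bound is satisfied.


V_q(n, t) = 19, q^n = 4096, Hamming bound = 215, |C| = 288 > bound (violated).

Step 1: Compute V_q(n, t) = Σ_{j=0}^1 C(n, j) (q−1)^j.
  j = 0: C(6,0)·(3)^0 = 1·1 = 1.
  j = 1: C(6,1)·(3)^1 = 6·3 = 18.
  V_q(n, t) = 1 + 18 = 19.
Step 2: q^n = 4^6 = 4096.
Step 3: Hamming bound ⌊q^n / V_q(n,t)⌋ = ⌊4096/19⌋ = 215.
Step 4: Compare |C| = 288 to 215: violated.
The claimed |C| lies above the Hamming bound, so no 4-ary code of length 6 with d ≥ 3 can have 288 codewords.


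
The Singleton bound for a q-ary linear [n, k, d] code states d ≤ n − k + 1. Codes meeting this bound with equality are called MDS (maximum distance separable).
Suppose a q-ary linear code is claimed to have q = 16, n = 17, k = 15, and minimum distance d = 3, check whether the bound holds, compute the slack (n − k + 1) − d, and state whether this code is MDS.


Singleton RHS = n − k + 1 = 3, slack = 0, bound satisfied, MDS.

Singleton bound: d ≤ n − k + 1.
Here n = 17, k = 15, so n − k + 1 = 3.
Given d = 3, check d ≤ 3: YES.
Slack = (n − k + 1) − d = 0.
The code is MDS (slack = 0).
Description: the claimed parameters are [17, 15, 3]_16; such a code would be MDS (meets Singleton bound).


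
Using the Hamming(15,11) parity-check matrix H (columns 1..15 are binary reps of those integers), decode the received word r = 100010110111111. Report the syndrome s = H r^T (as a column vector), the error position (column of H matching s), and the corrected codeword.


s = (1, 0, 1, 0)^T, error position = 10, corrected codeword c = 100010110011111

Compute s = H r^T mod 2 one row at a time:
  s_1 = 1 + 0 + 1 + 1 + 1 + 1 + 1 + 1 = 7 ≡ 1 (mod 2).
  s_2 = 0 + 1 + 0 + 1 + 1 + 1 + 1 + 1 = 6 ≡ 0 (mod 2).
  s_3 = 0 + 0 + 0 + 1 + 1 + 1 + 1 + 1 = 5 ≡ 1 (mod 2).
  s_4 = 1 + 0 + 1 + 1 + 0 + 1 + 1 + 1 = 6 ≡ 0 (mod 2).
s = (1, 0, 1, 0)^T — this equals column 10 of H (binary 1010), so error is at position 10.
Correct: flip bit 10 of r = 100010110111111 to get c = 100010110011111.


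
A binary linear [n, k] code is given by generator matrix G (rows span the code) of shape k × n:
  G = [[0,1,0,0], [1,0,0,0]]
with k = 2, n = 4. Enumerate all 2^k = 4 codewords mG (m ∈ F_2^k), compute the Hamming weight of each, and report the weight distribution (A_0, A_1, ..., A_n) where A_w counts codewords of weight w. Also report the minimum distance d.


Weight distribution: A_0 = 1, A_1 = 2, A_2 = 1. Minimum distance d = 1.

Enumerate all 2^2 = 4 messages m ∈ F_2^2.
For each, compute codeword c = mG in F_2^4, then tally its weight.
  m = 00 → c = 0000, weight = 0.
  m = 10 → c = 0100, weight = 1.
  m = 01 → c = 1000, weight = 1.
  m = 11 → c = 1100, weight = 2.
Tally weights:
  weight 0: 1 codewords.
  weight 1: 2 codewords.
  weight 2: 1 codewords.
Minimum distance d = smallest w > 0 with A_w > 0 = 1.
Sanity: Σ A_w = 4 = 2^2 = 4 ✓.


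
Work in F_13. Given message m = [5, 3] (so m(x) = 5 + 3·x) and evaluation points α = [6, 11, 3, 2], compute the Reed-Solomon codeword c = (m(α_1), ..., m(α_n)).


c = [10, 12, 1, 11]

Message polynomial: m(x) = 5 + 3·x (mod 13).
For each evaluation point α_i, compute m(α_i) mod 13:
  α_1 = 6: Horner steps 3 → 10, so m(6) = 10.
  α_2 = 11: Horner steps 3 → 12, so m(11) = 12.
  α_3 = 3: Horner steps 3 → 1, so m(3) = 1.
  α_4 = 2: Horner steps 3 → 11, so m(2) = 11.
Codeword c = [10, 12, 1, 11] ∈ F_13^4.


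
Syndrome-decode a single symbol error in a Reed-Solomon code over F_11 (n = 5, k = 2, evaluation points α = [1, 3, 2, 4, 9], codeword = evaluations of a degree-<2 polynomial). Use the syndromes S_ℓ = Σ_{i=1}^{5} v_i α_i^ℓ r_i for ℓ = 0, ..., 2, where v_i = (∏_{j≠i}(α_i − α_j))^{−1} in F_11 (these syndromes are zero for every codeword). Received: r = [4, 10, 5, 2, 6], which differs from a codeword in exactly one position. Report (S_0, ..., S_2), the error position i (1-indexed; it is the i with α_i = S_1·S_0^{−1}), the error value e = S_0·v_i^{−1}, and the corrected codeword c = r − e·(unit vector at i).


S = (8, 5, 10), error at position 3, error magnitude e = 9, c = [4, 10, 7, 2, 6].

Step 1: column multipliers v_i = (∏_{j≠i}(α_i − α_j))^{−1} mod 11.
  i = 1 (α = 1): (1−3)(1−2)(1−4)(1−9) = (−2)·(−1)·(−3)·(−8) = 48 ≡ 4, so v_1 = 4^{−1} = 3 (mod 11).
  i = 2 (α = 3): (3−1)(3−2)(3−4)(3−9) = 2·1·(−1)·(−6) = 12 ≡ 1, so v_2 = 1^{−1} = 1 (mod 11).
  i = 3 (α = 2): (2−1)(2−3)(2−4)(2−9) = 1·(−1)·(−2)·(−7) = −14 ≡ 8, so v_3 = 8^{−1} = 7 (mod 11).
  i = 4 (α = 4): (4−1)(4−3)(4−2)(4−9) = 3·1·2·(−5) = −30 ≡ 3, so v_4 = 3^{−1} = 4 (mod 11).
  i = 5 (α = 9): (9−1)(9−3)(9−2)(9−4) = 8·6·7·5 = 1680 ≡ 8, so v_5 = 8^{−1} = 7 (mod 11).
  v = [3, 1, 7, 4, 7].
Step 2: syndromes of r = [4, 10, 5, 2, 6] (all sums mod 11).
  S_0 = Σ v_i r_i = 3·4 + 1·10 + 7·5 + 4·2 + 7·6 = 107 ≡ 8.
  S_1 = Σ v_i α_i r_i = 3·1·4 + 1·3·10 + 7·2·5 + 4·4·2 + 7·9·6 = 522 ≡ 5.
  α_i^2 mod 11 = [1, 9, 4, 5, 4].
  S_2 = Σ v_i α_i^2 r_i = 3·1·4 + 1·9·10 + 7·4·5 + 4·5·2 + 7·4·6 = 450 ≡ 10.
  S = (8, 5, 10) ≠ 0, so r is not a codeword (an error is present).
Step 3: locate the error. For a single error e at position i, S_ℓ = v_i·e·α_i^ℓ, so α_err = S_1/S_0.
  S_0^{−1} = 8^{−1} = 7 (mod 11), so α_err = 5·7 = 35 ≡ 2 = α_3. Error position i = 3.
  Consistency check: S_2/S_1 = 10·9 = 90 ≡ 2 = α_err ✓ (single-error assumption holds).
Step 4: error magnitude e = S_0/v_3 = S_0·∏_{j≠3}(α_3 − α_j) = 8·8 = 64 ≡ 9 (mod 11).
Step 5: correct position 3: c_3 = r_3 − e = 5 − 9 ≡ 7 (mod 11). Hence c = [4, 10, 7, 2, 6].
  Check: interpolating c through the α_i gives m(x) = 1 + 3·x (degree < 2) with m(α_i) = c_i for every i, so c is indeed a codeword.


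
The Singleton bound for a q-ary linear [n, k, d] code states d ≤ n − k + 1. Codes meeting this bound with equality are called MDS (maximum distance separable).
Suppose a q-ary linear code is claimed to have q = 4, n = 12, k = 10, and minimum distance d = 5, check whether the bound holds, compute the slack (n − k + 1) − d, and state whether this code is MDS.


Singleton RHS = n − k + 1 = 3, slack = -2, bound violated (no such code; not MDS).

Singleton bound: d ≤ n − k + 1.
Here n = 12, k = 10, so n − k + 1 = 3.
Given d = 5, check d ≤ 3: NO.
Slack = (n − k + 1) − d = -2.
The slack is negative: d = 5 exceeds n − k + 1 = 3 by 2, so the Singleton bound is violated and no linear [12, 10, 5]_4 code can exist. In particular it is not MDS (MDS requires d = n − k + 1 exactly).
Description: the claimed parameters are [12, 10, 5]_4; such a code would be impossible (violates the Singleton bound).


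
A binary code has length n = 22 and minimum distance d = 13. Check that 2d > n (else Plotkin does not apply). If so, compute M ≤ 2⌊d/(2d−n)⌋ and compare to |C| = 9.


Plotkin bound M ≤ 6; given |C| = 9 > bound (violated).

Check applicability: 2d = 26, n = 22.
2d − n = 4 > 0, so Plotkin applies.
Compute d/(2d−n) = 13/4 ≈ 3.2500.
⌊d/(2d−n)⌋ = 3.
Plotkin bound: M ≤ 2·3 = 6.
Given |C| = 9, check: VIOLATED.
This |C| is above the Plotkin bound, so no binary code with n = 22, d = 13 and 9 codewords exists.


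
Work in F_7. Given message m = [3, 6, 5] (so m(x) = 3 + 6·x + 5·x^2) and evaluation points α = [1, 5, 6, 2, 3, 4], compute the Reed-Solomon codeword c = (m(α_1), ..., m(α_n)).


c = [0, 4, 2, 0, 3, 2]

Message polynomial: m(x) = 3 + 6·x + 5·x^2 (mod 7).
For each evaluation point α_i, compute m(α_i) mod 7:
  α_1 = 1: Horner steps 5 → 4 → 0, so m(1) = 0.
  α_2 = 5: Horner steps 5 → 3 → 4, so m(5) = 4.
  α_3 = 6: Horner steps 5 → 1 → 2, so m(6) = 2.
  α_4 = 2: Horner steps 5 → 2 → 0, so m(2) = 0.
  α_5 = 3: Horner steps 5 → 0 → 3, so m(3) = 3.
  α_6 = 4: Horner steps 5 → 5 → 2, so m(4) = 2.
Codeword c = [0, 4, 2, 0, 3, 2] ∈ F_7^6.


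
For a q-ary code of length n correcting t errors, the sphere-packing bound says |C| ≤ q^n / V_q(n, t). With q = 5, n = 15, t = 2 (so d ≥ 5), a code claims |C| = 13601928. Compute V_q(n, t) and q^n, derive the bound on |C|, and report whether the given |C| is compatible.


V_q(n, t) = 1741, q^n = 30517578125, Hamming bound = 17528764, |C| = 13601928 ≤ bound (satisfied).

Step 1: Compute V_q(n, t) = Σ_{j=0}^2 C(n, j) (q−1)^j.
  j = 0: C(15,0)·(4)^0 = 1·1 = 1.
  j = 1: C(15,1)·(4)^1 = 15·4 = 60.
  j = 2: C(15,2)·(4)^2 = 105·16 = 1680.
  V_q(n, t) = 1 + 60 + 1680 = 1741.
Step 2: q^n = 5^15 = 30517578125.
Step 3: Hamming bound ⌊q^n / V_q(n,t)⌋ = ⌊30517578125/1741⌋ = 17528764.
Step 4: Compare |C| = 13601928 to 17528764: satisfied.
The claimed |C| lies below the Hamming bound.


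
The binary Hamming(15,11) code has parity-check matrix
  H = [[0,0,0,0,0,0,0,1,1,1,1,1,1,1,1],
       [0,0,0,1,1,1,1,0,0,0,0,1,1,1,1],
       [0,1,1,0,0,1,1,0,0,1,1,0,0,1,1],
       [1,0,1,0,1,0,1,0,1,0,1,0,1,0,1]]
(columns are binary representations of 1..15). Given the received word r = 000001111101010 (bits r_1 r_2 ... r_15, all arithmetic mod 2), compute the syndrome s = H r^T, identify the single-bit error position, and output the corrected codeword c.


s = (1, 0, 0, 0)^T, error position = 8, corrected codeword c = 000001101101010

Compute s = H r^T mod 2 one row at a time:
  s_1 = 1 + 1 + 1 + 0 + 1 + 0 + 1 + 0 = 5 ≡ 1 (mod 2).
  s_2 = 0 + 0 + 1 + 1 + 1 + 0 + 1 + 0 = 4 ≡ 0 (mod 2).
  s_3 = 0 + 0 + 1 + 1 + 1 + 0 + 1 + 0 = 4 ≡ 0 (mod 2).
  s_4 = 0 + 0 + 0 + 1 + 1 + 0 + 0 + 0 = 2 ≡ 0 (mod 2).
s = (1, 0, 0, 0)^T — this equals column 8 of H (binary 1000), so error is at position 8.
Correct: flip bit 8 of r = 000001111101010 to get c = 000001101101010.


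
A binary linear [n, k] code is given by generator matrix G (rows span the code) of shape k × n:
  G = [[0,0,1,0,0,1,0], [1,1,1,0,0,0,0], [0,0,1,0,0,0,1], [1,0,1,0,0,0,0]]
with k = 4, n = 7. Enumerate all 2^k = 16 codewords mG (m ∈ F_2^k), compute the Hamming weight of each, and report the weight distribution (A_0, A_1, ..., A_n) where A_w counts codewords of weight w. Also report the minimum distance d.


Weight distribution: A_0 = 1, A_1 = 1, A_2 = 6, A_3 = 6, A_4 = 1, A_5 = 1. Minimum distance d = 1.

Enumerate all 2^4 = 16 messages m ∈ F_2^4.
For each, compute codeword c = mG in F_2^7, then tally its weight.
  m = 0000 → c = 0000000, weight = 0.
  m = 1000 → c = 0010010, weight = 2.
  m = 0100 → c = 1110000, weight = 3.
  m = 1100 → c = 1100010, weight = 3.
  m = 0010 → c = 0010001, weight = 2.
  m = 1010 → c = 0000011, weight = 2.
  m = 0110 → c = 1100001, weight = 3.
  m = 1110 → c = 1110011, weight = 5.
  m = 0001 → c = 1010000, weight = 2.
  m = 1001 → c = 1000010, weight = 2.
  m = 0101 → c = 0100000, weight = 1.
  m = 1101 → c = 0110010, weight = 3.
  m = 0011 → c = 1000001, weight = 2.
  m = 1011 → c = 1010011, weight = 4.
  m = 0111 → c = 0110001, weight = 3.
  m = 1111 → c = 0100011, weight = 3.
Tally weights:
  weight 0: 1 codewords.
  weight 1: 1 codewords.
  weight 2: 6 codewords.
  weight 3: 6 codewords.
  weight 4: 1 codewords.
  weight 5: 1 codewords.
Minimum distance d = smallest w > 0 with A_w > 0 = 1.
Sanity: Σ A_w = 16 = 2^4 = 16 ✓.


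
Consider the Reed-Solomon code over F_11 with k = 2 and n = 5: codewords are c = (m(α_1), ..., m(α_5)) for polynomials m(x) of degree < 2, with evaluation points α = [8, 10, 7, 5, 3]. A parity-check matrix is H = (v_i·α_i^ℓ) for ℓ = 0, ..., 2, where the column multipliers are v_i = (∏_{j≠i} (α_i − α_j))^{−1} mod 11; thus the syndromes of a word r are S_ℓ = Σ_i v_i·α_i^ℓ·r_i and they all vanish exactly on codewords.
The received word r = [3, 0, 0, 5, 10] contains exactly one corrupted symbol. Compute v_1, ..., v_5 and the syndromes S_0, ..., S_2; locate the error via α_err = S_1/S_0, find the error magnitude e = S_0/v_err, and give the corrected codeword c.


S = (2, 9, 2), error at position 2, error magnitude e = 2, c = [3, 9, 0, 5, 10].

Step 1: column multipliers v_i = (∏_{j≠i}(α_i − α_j))^{−1} mod 11.
  i = 1 (α = 8): (8−10)(8−7)(8−5)(8−3) = (−2)·1·3·5 = −30 ≡ 3, so v_1 = 3^{−1} = 4 (mod 11).
  i = 2 (α = 10): (10−8)(10−7)(10−5)(10−3) = 2·3·5·7 = 210 ≡ 1, so v_2 = 1^{−1} = 1 (mod 11).
  i = 3 (α = 7): (7−8)(7−10)(7−5)(7−3) = (−1)·(−3)·2·4 = 24 ≡ 2, so v_3 = 2^{−1} = 6 (mod 11).
  i = 4 (α = 5): (5−8)(5−10)(5−7)(5−3) = (−3)·(−5)·(−2)·2 = −60 ≡ 6, so v_4 = 6^{−1} = 2 (mod 11).
  i = 5 (α = 3): (3−8)(3−10)(3−7)(3−5) = (−5)·(−7)·(−4)·(−2) = 280 ≡ 5, so v_5 = 5^{−1} = 9 (mod 11).
  v = [4, 1, 6, 2, 9].
Step 2: syndromes of r = [3, 0, 0, 5, 10] (all sums mod 11).
  S_0 = Σ v_i r_i = 4·3 + 1·0 + 6·0 + 2·5 + 9·10 = 112 ≡ 2.
  S_1 = Σ v_i α_i r_i = 4·8·3 + 1·10·0 + 6·7·0 + 2·5·5 + 9·3·10 = 416 ≡ 9.
  α_i^2 mod 11 = [9, 1, 5, 3, 9].
  S_2 = Σ v_i α_i^2 r_i = 4·9·3 + 1·1·0 + 6·5·0 + 2·3·5 + 9·9·10 = 948 ≡ 2.
  S = (2, 9, 2) ≠ 0, so r is not a codeword (an error is present).
Step 3: locate the error. For a single error e at position i, S_ℓ = v_i·e·α_i^ℓ, so α_err = S_1/S_0.
  S_0^{−1} = 2^{−1} = 6 (mod 11), so α_err = 9·6 = 54 ≡ 10 = α_2. Error position i = 2.
  Consistency check: S_2/S_1 = 2·5 = 10 ≡ 10 = α_err ✓ (single-error assumption holds).
Step 4: error magnitude e = S_0/v_2 = S_0·∏_{j≠2}(α_2 − α_j) = 2·1 = 2 ≡ 2 (mod 11).
Step 5: correct position 2: c_2 = r_2 − e = 0 − 2 ≡ 9 (mod 11). Hence c = [3, 9, 0, 5, 10].
  Check: interpolating c through the α_i gives m(x) = 1 + 3·x (degree < 2) with m(α_i) = c_i for every i, so c is indeed a codeword.


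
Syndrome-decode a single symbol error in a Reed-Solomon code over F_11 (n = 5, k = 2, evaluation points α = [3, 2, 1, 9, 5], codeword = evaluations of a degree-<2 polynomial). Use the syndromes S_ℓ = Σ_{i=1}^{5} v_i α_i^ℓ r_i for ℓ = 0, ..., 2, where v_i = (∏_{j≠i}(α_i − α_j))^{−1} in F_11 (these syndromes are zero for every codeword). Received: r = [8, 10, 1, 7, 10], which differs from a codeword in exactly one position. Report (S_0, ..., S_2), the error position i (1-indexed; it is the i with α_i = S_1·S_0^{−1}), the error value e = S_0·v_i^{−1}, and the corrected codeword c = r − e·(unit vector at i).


S = (2, 10, 6), error at position 5, error magnitude e = 6, c = [8, 10, 1, 7, 4].

Step 1: column multipliers v_i = (∏_{j≠i}(α_i − α_j))^{−1} mod 11.
  i = 1 (α = 3): (3−2)(3−1)(3−9)(3−5) = 1·2·(−6)·(−2) = 24 ≡ 2, so v_1 = 2^{−1} = 6 (mod 11).
  i = 2 (α = 2): (2−3)(2−1)(2−9)(2−5) = (−1)·1·(−7)·(−3) = −21 ≡ 1, so v_2 = 1^{−1} = 1 (mod 11).
  i = 3 (α = 1): (1−3)(1−2)(1−9)(1−5) = (−2)·(−1)·(−8)·(−4) = 64 ≡ 9, so v_3 = 9^{−1} = 5 (mod 11).
  i = 4 (α = 9): (9−3)(9−2)(9−1)(9−5) = 6·7·8·4 = 1344 ≡ 2, so v_4 = 2^{−1} = 6 (mod 11).
  i = 5 (α = 5): (5−3)(5−2)(5−1)(5−9) = 2·3·4·(−4) = −96 ≡ 3, so v_5 = 3^{−1} = 4 (mod 11).
  v = [6, 1, 5, 6, 4].
Step 2: syndromes of r = [8, 10, 1, 7, 10] (all sums mod 11).
  S_0 = Σ v_i r_i = 6·8 + 1·10 + 5·1 + 6·7 + 4·10 = 145 ≡ 2.
  S_1 = Σ v_i α_i r_i = 6·3·8 + 1·2·10 + 5·1·1 + 6·9·7 + 4·5·10 = 747 ≡ 10.
  α_i^2 mod 11 = [9, 4, 1, 4, 3].
  S_2 = Σ v_i α_i^2 r_i = 6·9·8 + 1·4·10 + 5·1·1 + 6·4·7 + 4·3·10 = 765 ≡ 6.
  S = (2, 10, 6) ≠ 0, so r is not a codeword (an error is present).
Step 3: locate the error. For a single error e at position i, S_ℓ = v_i·e·α_i^ℓ, so α_err = S_1/S_0.
  S_0^{−1} = 2^{−1} = 6 (mod 11), so α_err = 10·6 = 60 ≡ 5 = α_5. Error position i = 5.
  Consistency check: S_2/S_1 = 6·10 = 60 ≡ 5 = α_err ✓ (single-error assumption holds).
Step 4: error magnitude e = S_0/v_5 = S_0·∏_{j≠5}(α_5 − α_j) = 2·3 = 6 ≡ 6 (mod 11).
Step 5: correct position 5: c_5 = r_5 − e = 10 − 6 ≡ 4 (mod 11). Hence c = [8, 10, 1, 7, 4].
  Check: interpolating c through the α_i gives m(x) = 3 + 9·x (degree < 2) with m(α_i) = c_i for every i, so c is indeed a codeword.


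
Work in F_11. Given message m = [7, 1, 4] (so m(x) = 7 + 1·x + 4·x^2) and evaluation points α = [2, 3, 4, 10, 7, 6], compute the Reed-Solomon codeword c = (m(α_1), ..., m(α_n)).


c = [3, 2, 9, 10, 1, 3]

Message polynomial: m(x) = 7 + 1·x + 4·x^2 (mod 11).
For each evaluation point α_i, compute m(α_i) mod 11:
  α_1 = 2: Horner steps 4 → 9 → 3, so m(2) = 3.
  α_2 = 3: Horner steps 4 → 2 → 2, so m(3) = 2.
  α_3 = 4: Horner steps 4 → 6 → 9, so m(4) = 9.
  α_4 = 10: Horner steps 4 → 8 → 10, so m(10) = 10.
  α_5 = 7: Horner steps 4 → 7 → 1, so m(7) = 1.
  α_6 = 6: Horner steps 4 → 3 → 3, so m(6) = 3.
Codeword c = [3, 2, 9, 10, 1, 3] ∈ F_11^6.


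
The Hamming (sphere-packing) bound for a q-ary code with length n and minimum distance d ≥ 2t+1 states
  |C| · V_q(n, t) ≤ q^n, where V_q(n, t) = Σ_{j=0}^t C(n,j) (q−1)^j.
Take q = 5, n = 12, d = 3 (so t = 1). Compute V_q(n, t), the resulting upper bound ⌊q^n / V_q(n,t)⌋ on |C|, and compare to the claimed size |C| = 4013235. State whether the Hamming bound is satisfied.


V_q(n, t) = 49, q^n = 244140625, Hamming bound = 4982461, |C| = 4013235 ≤ bound (satisfied).

Step 1: Compute V_q(n, t) = Σ_{j=0}^1 C(n, j) (q−1)^j.
  j = 0: C(12,0)·(4)^0 = 1·1 = 1.
  j = 1: C(12,1)·(4)^1 = 12·4 = 48.
  V_q(n, t) = 1 + 48 = 49.
Step 2: q^n = 5^12 = 244140625.
Step 3: Hamming bound ⌊q^n / V_q(n,t)⌋ = ⌊244140625/49⌋ = 4982461.
Step 4: Compare |C| = 4013235 to 4982461: satisfied.
The claimed |C| lies below the Hamming bound.


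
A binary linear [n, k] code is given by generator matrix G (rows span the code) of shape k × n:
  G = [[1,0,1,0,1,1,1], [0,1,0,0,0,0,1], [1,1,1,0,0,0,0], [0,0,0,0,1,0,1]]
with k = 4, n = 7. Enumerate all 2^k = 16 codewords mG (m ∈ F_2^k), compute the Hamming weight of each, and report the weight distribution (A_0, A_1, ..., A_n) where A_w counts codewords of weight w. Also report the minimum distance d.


Weight distribution: A_0 = 1, A_2 = 6, A_3 = 4, A_4 = 1, A_5 = 4. Minimum distance d = 2.

Enumerate all 2^4 = 16 messages m ∈ F_2^4.
For each, compute codeword c = mG in F_2^7, then tally its weight.
  m = 0000 → c = 0000000, weight = 0.
  m = 1000 → c = 1010111, weight = 5.
  m = 0100 → c = 0100001, weight = 2.
  m = 1100 → c = 1110110, weight = 5.
  m = 0010 → c = 1110000, weight = 3.
  m = 1010 → c = 0100111, weight = 4.
  m = 0110 → c = 1010001, weight = 3.
  m = 1110 → c = 0000110, weight = 2.
  m = 0001 → c = 0000101, weight = 2.
  m = 1001 → c = 1010010, weight = 3.
  m = 0101 → c = 0100100, weight = 2.
  m = 1101 → c = 1110011, weight = 5.
  m = 0011 → c = 1110101, weight = 5.
  m = 1011 → c = 0100010, weight = 2.
  m = 0111 → c = 1010100, weight = 3.
  m = 1111 → c = 0000011, weight = 2.
Tally weights:
  weight 0: 1 codewords.
  weight 2: 6 codewords.
  weight 3: 4 codewords.
  weight 4: 1 codewords.
  weight 5: 4 codewords.
Minimum distance d = smallest w > 0 with A_w > 0 = 2.
Sanity: Σ A_w = 16 = 2^4 = 16 ✓.


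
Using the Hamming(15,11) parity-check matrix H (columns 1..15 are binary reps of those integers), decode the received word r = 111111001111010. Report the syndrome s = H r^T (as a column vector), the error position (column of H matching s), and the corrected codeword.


s = (1, 1, 0, 1)^T, error position = 13, corrected codeword c = 111111001111110

Compute s = H r^T mod 2 one row at a time:
  s_1 = 0 + 1 + 1 + 1 + 1 + 0 + 1 + 0 = 5 ≡ 1 (mod 2).
  s_2 = 1 + 1 + 1 + 0 + 1 + 0 + 1 + 0 = 5 ≡ 1 (mod 2).
  s_3 = 1 + 1 + 1 + 0 + 1 + 1 + 1 + 0 = 6 ≡ 0 (mod 2).
  s_4 = 1 + 1 + 1 + 0 + 1 + 1 + 0 + 0 = 5 ≡ 1 (mod 2).
s = (1, 1, 0, 1)^T — this equals column 13 of H (binary 1101), so error is at position 13.
Correct: flip bit 13 of r = 111111001111010 to get c = 111111001111110.


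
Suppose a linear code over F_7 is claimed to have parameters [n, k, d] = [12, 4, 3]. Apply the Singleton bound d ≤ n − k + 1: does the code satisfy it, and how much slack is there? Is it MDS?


Singleton RHS = n − k + 1 = 9, slack = 6, bound satisfied, not MDS.

Singleton bound: d ≤ n − k + 1.
Here n = 12, k = 4, so n − k + 1 = 9.
Given d = 3, check d ≤ 9: YES.
Slack = (n − k + 1) − d = 6.
The code is NOT MDS (slack = 6 > 0).
Description: the claimed parameters are [12, 4, 3]_7; such a code would be non-MDS.


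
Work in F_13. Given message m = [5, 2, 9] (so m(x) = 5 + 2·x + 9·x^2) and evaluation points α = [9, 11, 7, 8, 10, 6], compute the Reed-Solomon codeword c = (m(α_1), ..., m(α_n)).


c = [11, 11, 5, 12, 2, 3]

Message polynomial: m(x) = 5 + 2·x + 9·x^2 (mod 13).
For each evaluation point α_i, compute m(α_i) mod 13:
  α_1 = 9: Horner steps 9 → 5 → 11, so m(9) = 11.
  α_2 = 11: Horner steps 9 → 10 → 11, so m(11) = 11.
  α_3 = 7: Horner steps 9 → 0 → 5, so m(7) = 5.
  α_4 = 8: Horner steps 9 → 9 → 12, so m(8) = 12.
  α_5 = 10: Horner steps 9 → 1 → 2, so m(10) = 2.
  α_6 = 6: Horner steps 9 → 4 → 3, so m(6) = 3.
Codeword c = [11, 11, 5, 12, 2, 3] ∈ F_13^6.


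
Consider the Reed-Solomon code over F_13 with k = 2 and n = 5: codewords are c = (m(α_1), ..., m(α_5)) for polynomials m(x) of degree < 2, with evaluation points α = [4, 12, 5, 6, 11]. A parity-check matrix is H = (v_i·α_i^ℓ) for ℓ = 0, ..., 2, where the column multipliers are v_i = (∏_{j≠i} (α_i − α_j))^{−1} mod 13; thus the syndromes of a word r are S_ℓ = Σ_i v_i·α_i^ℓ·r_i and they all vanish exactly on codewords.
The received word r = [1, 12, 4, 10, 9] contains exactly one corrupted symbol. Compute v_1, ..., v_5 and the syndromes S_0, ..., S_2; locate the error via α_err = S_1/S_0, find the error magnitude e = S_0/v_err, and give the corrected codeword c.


S = (2, 12, 7), error at position 4, error magnitude e = 3, c = [1, 12, 4, 7, 9].

Step 1: column multipliers v_i = (∏_{j≠i}(α_i − α_j))^{−1} mod 13.
  i = 1 (α = 4): (4−12)(4−5)(4−6)(4−11) = (−8)·(−1)·(−2)·(−7) = 112 ≡ 8, so v_1 = 8^{−1} = 5 (mod 13).
  i = 2 (α = 12): (12−4)(12−5)(12−6)(12−11) = 8·7·6·1 = 336 ≡ 11, so v_2 = 11^{−1} = 6 (mod 13).
  i = 3 (α = 5): (5−4)(5−12)(5−6)(5−11) = 1·(−7)·(−1)·(−6) = −42 ≡ 10, so v_3 = 10^{−1} = 4 (mod 13).
  i = 4 (α = 6): (6−4)(6−12)(6−5)(6−11) = 2·(−6)·1·(−5) = 60 ≡ 8, so v_4 = 8^{−1} = 5 (mod 13).
  i = 5 (α = 11): (11−4)(11−12)(11−5)(11−6) = 7·(−1)·6·5 = −210 ≡ 11, so v_5 = 11^{−1} = 6 (mod 13).
  v = [5, 6, 4, 5, 6].
Step 2: syndromes of r = [1, 12, 4, 10, 9] (all sums mod 13).
  S_0 = Σ v_i r_i = 5·1 + 6·12 + 4·4 + 5·10 + 6·9 = 197 ≡ 2.
  S_1 = Σ v_i α_i r_i = 5·4·1 + 6·12·12 + 4·5·4 + 5·6·10 + 6·11·9 = 1858 ≡ 12.
  α_i^2 mod 13 = [3, 1, 12, 10, 4].
  S_2 = Σ v_i α_i^2 r_i = 5·3·1 + 6·1·12 + 4·12·4 + 5·10·10 + 6·4·9 = 995 ≡ 7.
  S = (2, 12, 7) ≠ 0, so r is not a codeword (an error is present).
Step 3: locate the error. For a single error e at position i, S_ℓ = v_i·e·α_i^ℓ, so α_err = S_1/S_0.
  S_0^{−1} = 2^{−1} = 7 (mod 13), so α_err = 12·7 = 84 ≡ 6 = α_4. Error position i = 4.
  Consistency check: S_2/S_1 = 7·12 = 84 ≡ 6 = α_err ✓ (single-error assumption holds).
Step 4: error magnitude e = S_0/v_4 = S_0·∏_{j≠4}(α_4 − α_j) = 2·8 = 16 ≡ 3 (mod 13).
Step 5: correct position 4: c_4 = r_4 − e = 10 − 3 ≡ 7 (mod 13). Hence c = [1, 12, 4, 7, 9].
  Check: interpolating c through the α_i gives m(x) = 2 + 3·x (degree < 2) with m(α_i) = c_i for every i, so c is indeed a codeword.


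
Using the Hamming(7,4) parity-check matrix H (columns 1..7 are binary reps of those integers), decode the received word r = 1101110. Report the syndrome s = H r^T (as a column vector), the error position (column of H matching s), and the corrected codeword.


s = (1, 0, 0)^T, error position = 4, corrected codeword c = 1100110

Compute s = H r^T mod 2 one row at a time:
  s_1 = 1 + 1 + 1 + 0 = 3 ≡ 1 (mod 2).
  s_2 = 1 + 0 + 1 + 0 = 2 ≡ 0 (mod 2).
  s_3 = 1 + 0 + 1 + 0 = 2 ≡ 0 (mod 2).
s = (1, 0, 0)^T — this equals column 4 of H (binary 100), so error is at position 4.
Correct: flip bit 4 of r = 1101110 to get c = 1100110.


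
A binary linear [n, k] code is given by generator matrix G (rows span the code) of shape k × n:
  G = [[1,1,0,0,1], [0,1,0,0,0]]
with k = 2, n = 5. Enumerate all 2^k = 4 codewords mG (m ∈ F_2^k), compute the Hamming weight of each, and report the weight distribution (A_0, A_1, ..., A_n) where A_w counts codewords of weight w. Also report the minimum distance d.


Weight distribution: A_0 = 1, A_1 = 1, A_2 = 1, A_3 = 1. Minimum distance d = 1.

Enumerate all 2^2 = 4 messages m ∈ F_2^2.
For each, compute codeword c = mG in F_2^5, then tally its weight.
  m = 00 → c = 00000, weight = 0.
  m = 10 → c = 11001, weight = 3.
  m = 01 → c = 01000, weight = 1.
  m = 11 → c = 10001, weight = 2.
Tally weights:
  weight 0: 1 codewords.
  weight 1: 1 codewords.
  weight 2: 1 codewords.
  weight 3: 1 codewords.
Minimum distance d = smallest w > 0 with A_w > 0 = 1.
Sanity: Σ A_w = 4 = 2^2 = 4 ✓.


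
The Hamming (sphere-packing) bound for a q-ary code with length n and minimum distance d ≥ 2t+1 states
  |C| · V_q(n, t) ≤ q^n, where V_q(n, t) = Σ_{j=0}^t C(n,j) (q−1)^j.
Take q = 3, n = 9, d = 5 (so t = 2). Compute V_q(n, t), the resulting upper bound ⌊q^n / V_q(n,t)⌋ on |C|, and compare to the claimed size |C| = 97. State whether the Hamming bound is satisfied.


V_q(n, t) = 163, q^n = 19683, Hamming bound = 120, |C| = 97 ≤ bound (satisfied).

Step 1: Compute V_q(n, t) = Σ_{j=0}^2 C(n, j) (q−1)^j.
  j = 0: C(9,0)·(2)^0 = 1·1 = 1.
  j = 1: C(9,1)·(2)^1 = 9·2 = 18.
  j = 2: C(9,2)·(2)^2 = 36·4 = 144.
  V_q(n, t) = 1 + 18 + 144 = 163.
Step 2: q^n = 3^9 = 19683.
Step 3: Hamming bound ⌊q^n / V_q(n,t)⌋ = ⌊19683/163⌋ = 120.
Step 4: Compare |C| = 97 to 120: satisfied.
The claimed |C| lies below the Hamming bound.


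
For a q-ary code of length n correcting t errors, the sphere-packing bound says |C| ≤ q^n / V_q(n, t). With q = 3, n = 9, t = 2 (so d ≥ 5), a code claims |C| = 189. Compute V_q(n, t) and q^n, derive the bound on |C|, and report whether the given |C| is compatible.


V_q(n, t) = 163, q^n = 19683, Hamming bound = 120, |C| = 189 > bound (violated).

Step 1: Compute V_q(n, t) = Σ_{j=0}^2 C(n, j) (q−1)^j.
  j = 0: C(9,0)·(2)^0 = 1·1 = 1.
  j = 1: C(9,1)·(2)^1 = 9·2 = 18.
  j = 2: C(9,2)·(2)^2 = 36·4 = 144.
  V_q(n, t) = 1 + 18 + 144 = 163.
Step 2: q^n = 3^9 = 19683.
Step 3: Hamming bound ⌊q^n / V_q(n,t)⌋ = ⌊19683/163⌋ = 120.
Step 4: Compare |C| = 189 to 120: violated.
The claimed |C| lies above the Hamming bound, so no 3-ary code of length 9 with d ≥ 5 can have 189 codewords.
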